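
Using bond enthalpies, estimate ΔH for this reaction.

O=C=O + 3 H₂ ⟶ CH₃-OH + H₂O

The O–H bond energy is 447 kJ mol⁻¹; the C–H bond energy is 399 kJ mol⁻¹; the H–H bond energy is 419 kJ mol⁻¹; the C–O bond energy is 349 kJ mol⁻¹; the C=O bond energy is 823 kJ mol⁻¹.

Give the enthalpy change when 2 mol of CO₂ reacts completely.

ΔH = +32 kJ

Bonds broken (reactants):
  C=O: 2 × 823 = 1646
  H–H: 3 × 419 = 1257
  Σ(broken) = 2903 kJ
Bonds formed (products):
  C–H: 3 × 399 = 1197
  C–O: 1 × 349 = 349
  O–H: 3 × 447 = 1341
  Σ(formed) = 2887 kJ
ΔH = Σ(broken) − Σ(formed) = 2903 − 2887 = +16 kJ
For 2× the reaction as written: 2 × (+16) = +32 kJ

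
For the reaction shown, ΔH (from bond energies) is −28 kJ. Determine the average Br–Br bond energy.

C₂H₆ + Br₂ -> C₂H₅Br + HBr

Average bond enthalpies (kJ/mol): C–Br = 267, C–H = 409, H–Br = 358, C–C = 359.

D(Br–Br) ≈ 188 kJ/mol

Let D be the Br–Br bond energy.
Σ(broken) = 1×D + 1×359 + 6×409 = 2813 + D
Σ(formed) = 1×267 + 1×359 + 5×409 + 1×358 = 3029
ΔH = Σ(broken) − Σ(formed) = (2813 + D) − (3029) = −216 + D
Setting this equal to −28 kJ gives D = 188 kJ/mol.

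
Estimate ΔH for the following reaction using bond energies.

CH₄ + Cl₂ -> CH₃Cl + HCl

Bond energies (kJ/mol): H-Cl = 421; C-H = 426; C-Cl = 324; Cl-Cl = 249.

ΔH ≈ −70 kJ

Bonds broken (reactants):
  C-H: 4 × 426 = 1704
  Cl-Cl: 1 × 249 = 249
  Σ(broken) = 1953 kJ
Bonds formed (products):
  C-Cl: 1 × 324 = 324
  C-H: 3 × 426 = 1278
  H-Cl: 1 × 421 = 421
  Σ(formed) = 2023 kJ
ΔH = Σ(broken) − Σ(formed) = 1953 − 2023 = −70 kJ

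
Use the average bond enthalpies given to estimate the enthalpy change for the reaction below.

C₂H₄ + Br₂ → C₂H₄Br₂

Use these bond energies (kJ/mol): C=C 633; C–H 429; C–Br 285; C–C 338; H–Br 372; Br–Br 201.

Bonds broken (reactants):
  Br–Br: 1 × 201 = 201
  C–H: 4 × 429 = 1716
  C=C: 1 × 633 = 633
  Σ(broken) = 2550 kJ
Bonds formed (products):
  C–Br: 2 × 285 = 570
  C–C: 1 × 338 = 338
  C–H: 4 × 429 = 1716
  Σ(formed) = 2624 kJ
ΔH = Σ(broken) − Σ(formed) = 2550 − 2624 = −74 kJ

ΔH ≈ −74 kJ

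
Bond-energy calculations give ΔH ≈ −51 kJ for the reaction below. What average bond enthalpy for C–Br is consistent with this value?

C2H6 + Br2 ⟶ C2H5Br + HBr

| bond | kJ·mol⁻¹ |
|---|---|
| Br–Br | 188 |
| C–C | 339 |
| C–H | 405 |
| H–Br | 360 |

D(C–Br) ≈ 284 kJ/mol

Let D be the C–Br bond energy.
Σ(broken) = 1×188 + 1×339 + 6×405 = 2957
Σ(formed) = 1×D + 1×339 + 5×405 + 1×360 = 2724 + D
ΔH = Σ(broken) − Σ(formed) = (2957) − (2724 + D) = +233 − D
Setting this equal to −51 kJ gives D = 284 kJ/mol.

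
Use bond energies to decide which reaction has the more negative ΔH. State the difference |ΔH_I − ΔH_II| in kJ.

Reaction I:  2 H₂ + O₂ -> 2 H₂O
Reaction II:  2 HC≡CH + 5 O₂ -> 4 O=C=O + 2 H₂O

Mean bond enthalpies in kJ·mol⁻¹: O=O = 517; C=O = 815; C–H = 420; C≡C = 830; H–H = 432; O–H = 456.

Reaction I:
  Bonds broken (reactants):
    H–H: 2 × 432 = 864
    O=O: 1 × 517 = 517
    Σ(broken) = 1381 kJ
  Bonds formed (products):
    O–H: 4 × 456 = 1824
    Σ(formed) = 1824 kJ
  ΔH_I = 1381 − 1824 = −443 kJ
Reaction II:
  Bonds broken (reactants):
    C≡C: 2 × 830 = 1660
    C–H: 4 × 420 = 1680
    O=O: 5 × 517 = 2585
    Σ(broken) = 5925 kJ
  Bonds formed (products):
    C=O: 8 × 815 = 6520
    O–H: 4 × 456 = 1824
    Σ(formed) = 8344 kJ
  ΔH_II = 5925 − 8344 = −2419 kJ
ΔH_I − ΔH_II = +1976 kJ, so reaction II has the more negative ΔH; |ΔH_I − ΔH_II| = 1976 kJ.

Reaction II, by 1976 kJ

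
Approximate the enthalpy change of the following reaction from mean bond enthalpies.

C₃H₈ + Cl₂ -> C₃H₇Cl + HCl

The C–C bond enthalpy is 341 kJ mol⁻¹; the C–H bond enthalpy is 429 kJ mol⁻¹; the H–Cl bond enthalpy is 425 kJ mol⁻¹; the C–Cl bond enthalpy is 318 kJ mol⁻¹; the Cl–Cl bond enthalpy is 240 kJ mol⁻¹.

Bonds broken (reactants):
  C–C: 2 × 341 = 682
  C–H: 8 × 429 = 3432
  Cl–Cl: 1 × 240 = 240
  Σ(broken) = 4354 kJ
Bonds formed (products):
  C–C: 2 × 341 = 682
  C–Cl: 1 × 318 = 318
  C–H: 7 × 429 = 3003
  H–Cl: 1 × 425 = 425
  Σ(formed) = 4428 kJ
ΔH = Σ(broken) − Σ(formed) = 4354 − 4428 = −74 kJ

ΔH ≈ −74 kJ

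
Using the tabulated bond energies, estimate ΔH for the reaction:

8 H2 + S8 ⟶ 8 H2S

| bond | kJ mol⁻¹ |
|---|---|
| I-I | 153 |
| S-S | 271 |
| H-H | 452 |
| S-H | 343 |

ΔH ≈ +296 kJ

Bonds broken (reactants):
  H-H: 8 × 452 = 3616
  S-S: 8 × 271 = 2168
  Σ(broken) = 5784 kJ
Bonds formed (products):
  S-H: 16 × 343 = 5488
  Σ(formed) = 5488 kJ
ΔH = Σ(broken) − Σ(formed) = 5784 − 5488 = +296 kJ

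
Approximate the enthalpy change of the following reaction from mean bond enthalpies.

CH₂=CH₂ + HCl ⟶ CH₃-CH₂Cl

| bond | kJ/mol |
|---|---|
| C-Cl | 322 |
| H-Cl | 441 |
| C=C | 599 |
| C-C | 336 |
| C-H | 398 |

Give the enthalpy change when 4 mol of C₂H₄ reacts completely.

ΔH = −64 kJ

Bonds broken (reactants):
  C-H: 4 × 398 = 1592
  C=C: 1 × 599 = 599
  H-Cl: 1 × 441 = 441
  Σ(broken) = 2632 kJ
Bonds formed (products):
  C-C: 1 × 336 = 336
  C-Cl: 1 × 322 = 322
  C-H: 5 × 398 = 1990
  Σ(formed) = 2648 kJ
ΔH = Σ(broken) − Σ(formed) = 2632 − 2648 = −16 kJ
For 4× the reaction as written: 4 × (−16) = −64 kJ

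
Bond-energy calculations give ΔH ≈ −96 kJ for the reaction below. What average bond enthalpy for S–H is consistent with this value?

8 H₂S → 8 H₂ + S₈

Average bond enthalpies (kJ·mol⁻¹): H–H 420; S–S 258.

D(S–H) ≈ 333 kJ/mol

Let D be the S–H bond energy.
Σ(broken) = 16×D = 16D
Σ(formed) = 8×420 + 8×258 = 5424
ΔH = Σ(broken) − Σ(formed) = (16D) − (5424) = −5424 + 16D
Setting this equal to −96 kJ gives 16D = 5328, so D = 333 kJ/mol.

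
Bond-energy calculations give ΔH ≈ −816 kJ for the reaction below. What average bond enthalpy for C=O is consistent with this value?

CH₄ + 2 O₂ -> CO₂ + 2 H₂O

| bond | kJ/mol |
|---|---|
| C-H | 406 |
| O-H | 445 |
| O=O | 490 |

D(C=O) ≈ 820 kJ/mol

Let D be the C=O bond energy.
Σ(broken) = 4×406 + 2×490 = 2604
Σ(formed) = 2×D + 4×445 = 1780 + 2D
ΔH = Σ(broken) − Σ(formed) = (2604) − (1780 + 2D) = +824 − 2D
Setting this equal to −816 kJ gives 2D = 1640, so D = 820 kJ/mol.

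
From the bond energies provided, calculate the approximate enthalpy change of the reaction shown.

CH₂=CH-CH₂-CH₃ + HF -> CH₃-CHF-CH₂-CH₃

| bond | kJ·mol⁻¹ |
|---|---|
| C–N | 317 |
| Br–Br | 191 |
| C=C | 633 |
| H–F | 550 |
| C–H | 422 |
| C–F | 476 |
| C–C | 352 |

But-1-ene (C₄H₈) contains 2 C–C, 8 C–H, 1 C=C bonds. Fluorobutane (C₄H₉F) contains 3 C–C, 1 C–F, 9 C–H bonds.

Bonds broken (reactants):
  C–C: 2 × 352 = 704
  C–H: 8 × 422 = 3376
  C=C: 1 × 633 = 633
  H–F: 1 × 550 = 550
  Σ(broken) = 5263 kJ
Bonds formed (products):
  C–C: 3 × 352 = 1056
  C–F: 1 × 476 = 476
  C–H: 9 × 422 = 3798
  Σ(formed) = 5330 kJ
ΔH = Σ(broken) − Σ(formed) = 5263 − 5330 = −67 kJ

ΔH ≈ −67 kJ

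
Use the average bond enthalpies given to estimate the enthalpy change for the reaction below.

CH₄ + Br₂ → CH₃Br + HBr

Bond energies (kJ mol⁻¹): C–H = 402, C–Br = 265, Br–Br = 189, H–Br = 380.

ΔH ≈ −54 kJ

Bonds broken (reactants):
  Br–Br: 1 × 189 = 189
  C–H: 4 × 402 = 1608
  Σ(broken) = 1797 kJ
Bonds formed (products):
  C–Br: 1 × 265 = 265
  C–H: 3 × 402 = 1206
  H–Br: 1 × 380 = 380
  Σ(formed) = 1851 kJ
ΔH = Σ(broken) − Σ(formed) = 1797 − 1851 = −54 kJ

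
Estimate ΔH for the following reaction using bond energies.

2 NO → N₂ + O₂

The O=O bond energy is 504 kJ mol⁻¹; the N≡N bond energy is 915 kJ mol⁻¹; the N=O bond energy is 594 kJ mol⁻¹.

ΔH ≈ −231 kJ

Bonds broken (reactants):
  N=O: 2 × 594 = 1188
  Σ(broken) = 1188 kJ
Bonds formed (products):
  N≡N: 1 × 915 = 915
  O=O: 1 × 504 = 504
  Σ(formed) = 1419 kJ
ΔH = Σ(broken) − Σ(formed) = 1188 − 1419 = −231 kJ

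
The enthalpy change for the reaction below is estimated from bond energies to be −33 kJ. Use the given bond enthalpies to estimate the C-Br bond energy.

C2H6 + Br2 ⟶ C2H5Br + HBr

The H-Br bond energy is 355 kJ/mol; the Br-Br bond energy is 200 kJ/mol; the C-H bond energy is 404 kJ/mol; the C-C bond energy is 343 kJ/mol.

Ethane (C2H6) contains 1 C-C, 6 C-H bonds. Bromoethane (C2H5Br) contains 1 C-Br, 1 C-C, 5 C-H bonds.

Let D be the C-Br bond energy.
Σ(broken) = 1×200 + 1×343 + 6×404 = 2967
Σ(formed) = 1×D + 1×343 + 5×404 + 1×355 = 2718 + D
ΔH = Σ(broken) − Σ(formed) = (2967) − (2718 + D) = +249 − D
Setting this equal to −33 kJ gives D = 282 kJ/mol.

D(C-Br) ≈ 282 kJ/mol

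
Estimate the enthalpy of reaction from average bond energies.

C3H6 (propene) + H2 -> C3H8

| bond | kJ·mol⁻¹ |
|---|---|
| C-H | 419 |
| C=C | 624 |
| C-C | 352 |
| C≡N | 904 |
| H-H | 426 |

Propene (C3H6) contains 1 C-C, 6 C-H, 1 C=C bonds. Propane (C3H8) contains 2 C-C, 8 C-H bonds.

ΔH ≈ −140 kJ

Bonds broken (reactants):
  C-C: 1 × 352 = 352
  C-H: 6 × 419 = 2514
  C=C: 1 × 624 = 624
  H-H: 1 × 426 = 426
  Σ(broken) = 3916 kJ
Bonds formed (products):
  C-C: 2 × 352 = 704
  C-H: 8 × 419 = 3352
  Σ(formed) = 4056 kJ
ΔH = Σ(broken) − Σ(formed) = 3916 − 4056 = −140 kJ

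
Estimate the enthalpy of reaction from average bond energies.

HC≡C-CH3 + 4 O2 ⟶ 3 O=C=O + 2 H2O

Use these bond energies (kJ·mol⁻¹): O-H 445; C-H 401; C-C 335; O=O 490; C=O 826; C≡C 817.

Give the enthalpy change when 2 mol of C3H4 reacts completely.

ΔH = −4040 kJ

Bonds broken (reactants):
  C≡C: 1 × 817 = 817
  C-C: 1 × 335 = 335
  C-H: 4 × 401 = 1604
  O=O: 4 × 490 = 1960
  Σ(broken) = 4716 kJ
Bonds formed (products):
  C=O: 6 × 826 = 4956
  O-H: 4 × 445 = 1780
  Σ(formed) = 6736 kJ
ΔH = Σ(broken) − Σ(formed) = 4716 − 6736 = −2020 kJ
For 2× the reaction as written: 2 × (−2020) = −4040 kJ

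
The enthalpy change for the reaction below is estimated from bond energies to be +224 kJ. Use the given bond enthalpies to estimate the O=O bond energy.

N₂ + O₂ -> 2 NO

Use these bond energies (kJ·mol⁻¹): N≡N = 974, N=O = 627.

Let D be the O=O bond energy.
Σ(broken) = 1×974 + 1×D = 974 + D
Σ(formed) = 2×627 = 1254
ΔH = Σ(broken) − Σ(formed) = (974 + D) − (1254) = −280 + D
Setting this equal to +224 kJ gives D = 504 kJ/mol.

D(O=O) ≈ 504 kJ/mol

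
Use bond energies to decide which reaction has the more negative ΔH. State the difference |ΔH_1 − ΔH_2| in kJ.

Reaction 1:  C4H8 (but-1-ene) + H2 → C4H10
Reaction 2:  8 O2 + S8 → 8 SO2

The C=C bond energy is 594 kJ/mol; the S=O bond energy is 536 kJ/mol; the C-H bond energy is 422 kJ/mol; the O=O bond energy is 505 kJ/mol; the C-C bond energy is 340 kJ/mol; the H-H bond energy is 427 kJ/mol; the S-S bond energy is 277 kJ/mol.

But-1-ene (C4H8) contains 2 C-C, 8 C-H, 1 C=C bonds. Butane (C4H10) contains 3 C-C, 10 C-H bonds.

Reaction 2, by 2157 kJ

Reaction 1:
  Bonds broken (reactants):
    C-C: 2 × 340 = 680
    C-H: 8 × 422 = 3376
    C=C: 1 × 594 = 594
    H-H: 1 × 427 = 427
    Σ(broken) = 5077 kJ
  Bonds formed (products):
    C-C: 3 × 340 = 1020
    C-H: 10 × 422 = 4220
    Σ(formed) = 5240 kJ
  ΔH_1 = 5077 − 5240 = −163 kJ
Reaction 2:
  Bonds broken (reactants):
    O=O: 8 × 505 = 4040
    S-S: 8 × 277 = 2216
    Σ(broken) = 6256 kJ
  Bonds formed (products):
    S=O: 16 × 536 = 8576
    Σ(formed) = 8576 kJ
  ΔH_2 = 6256 − 8576 = −2320 kJ
ΔH_1 − ΔH_2 = +2157 kJ, so reaction 2 has the more negative ΔH; |ΔH_1 − ΔH_2| = 2157 kJ.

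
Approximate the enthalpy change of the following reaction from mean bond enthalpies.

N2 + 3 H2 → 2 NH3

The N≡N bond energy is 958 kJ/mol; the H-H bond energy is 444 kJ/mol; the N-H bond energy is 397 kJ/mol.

Bonds broken (reactants):
  H-H: 3 × 444 = 1332
  N≡N: 1 × 958 = 958
  Σ(broken) = 2290 kJ
Bonds formed (products):
  N-H: 6 × 397 = 2382
  Σ(formed) = 2382 kJ
ΔH = Σ(broken) − Σ(formed) = 2290 − 2382 = −92 kJ

ΔH ≈ −92 kJ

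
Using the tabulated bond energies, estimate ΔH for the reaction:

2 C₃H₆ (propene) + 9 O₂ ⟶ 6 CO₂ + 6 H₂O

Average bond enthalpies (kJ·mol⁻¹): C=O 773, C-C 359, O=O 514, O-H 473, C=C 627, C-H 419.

ΔH ≈ −3326 kJ

Bonds broken (reactants):
  C-C: 2 × 359 = 718
  C-H: 12 × 419 = 5028
  C=C: 2 × 627 = 1254
  O=O: 9 × 514 = 4626
  Σ(broken) = 11626 kJ
Bonds formed (products):
  C=O: 12 × 773 = 9276
  O-H: 12 × 473 = 5676
  Σ(formed) = 14952 kJ
ΔH = Σ(broken) − Σ(formed) = 11626 − 14952 = −3326 kJ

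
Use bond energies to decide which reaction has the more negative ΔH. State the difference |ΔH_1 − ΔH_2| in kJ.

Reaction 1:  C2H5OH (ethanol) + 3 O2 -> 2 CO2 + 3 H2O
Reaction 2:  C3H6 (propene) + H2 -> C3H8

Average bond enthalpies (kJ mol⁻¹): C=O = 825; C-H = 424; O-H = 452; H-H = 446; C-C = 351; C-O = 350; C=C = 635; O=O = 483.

Reaction 1, by 1172 kJ

Reaction 1:
  Bonds broken (reactants):
    C-C: 1 × 351 = 351
    C-H: 5 × 424 = 2120
    C-O: 1 × 350 = 350
    O-H: 1 × 452 = 452
    O=O: 3 × 483 = 1449
    Σ(broken) = 4722 kJ
  Bonds formed (products):
    C=O: 4 × 825 = 3300
    O-H: 6 × 452 = 2712
    Σ(formed) = 6012 kJ
  ΔH_1 = 4722 − 6012 = −1290 kJ
Reaction 2:
  Bonds broken (reactants):
    C-C: 1 × 351 = 351
    C-H: 6 × 424 = 2544
    C=C: 1 × 635 = 635
    H-H: 1 × 446 = 446
    Σ(broken) = 3976 kJ
  Bonds formed (products):
    C-C: 2 × 351 = 702
    C-H: 8 × 424 = 3392
    Σ(formed) = 4094 kJ
  ΔH_2 = 3976 − 4094 = −118 kJ
ΔH_1 − ΔH_2 = −1172 kJ, so reaction 1 has the more negative ΔH; |ΔH_1 − ΔH_2| = 1172 kJ.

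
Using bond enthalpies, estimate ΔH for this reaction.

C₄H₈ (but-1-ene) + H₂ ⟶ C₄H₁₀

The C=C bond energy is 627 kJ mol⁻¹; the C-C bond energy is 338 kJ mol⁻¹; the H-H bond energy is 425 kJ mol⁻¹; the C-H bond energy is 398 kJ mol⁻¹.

Bonds broken (reactants):
  C-C: 2 × 338 = 676
  C-H: 8 × 398 = 3184
  C=C: 1 × 627 = 627
  H-H: 1 × 425 = 425
  Σ(broken) = 4912 kJ
Bonds formed (products):
  C-C: 3 × 338 = 1014
  C-H: 10 × 398 = 3980
  Σ(formed) = 4994 kJ
ΔH = Σ(broken) − Σ(formed) = 4912 − 4994 = −82 kJ

ΔH ≈ −82 kJ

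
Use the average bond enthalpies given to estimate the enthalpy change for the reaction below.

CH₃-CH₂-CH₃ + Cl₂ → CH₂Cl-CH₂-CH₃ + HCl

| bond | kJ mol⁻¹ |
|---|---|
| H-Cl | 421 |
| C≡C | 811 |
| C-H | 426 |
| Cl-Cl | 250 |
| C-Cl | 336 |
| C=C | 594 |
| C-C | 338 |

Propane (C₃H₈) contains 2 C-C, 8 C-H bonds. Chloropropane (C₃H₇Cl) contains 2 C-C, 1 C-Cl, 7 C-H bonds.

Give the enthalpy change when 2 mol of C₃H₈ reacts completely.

Bonds broken (reactants):
  C-C: 2 × 338 = 676
  C-H: 8 × 426 = 3408
  Cl-Cl: 1 × 250 = 250
  Σ(broken) = 4334 kJ
Bonds formed (products):
  C-C: 2 × 338 = 676
  C-Cl: 1 × 336 = 336
  C-H: 7 × 426 = 2982
  H-Cl: 1 × 421 = 421
  Σ(formed) = 4415 kJ
ΔH = Σ(broken) − Σ(formed) = 4334 − 4415 = −81 kJ
For 2× the reaction as written: 2 × (−81) = −162 kJ

ΔH = −162 kJ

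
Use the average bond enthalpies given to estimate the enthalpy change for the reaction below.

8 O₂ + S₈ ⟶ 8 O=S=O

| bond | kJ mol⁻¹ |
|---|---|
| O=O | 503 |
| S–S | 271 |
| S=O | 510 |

ΔH ≈ −1968 kJ

Bonds broken (reactants):
  O=O: 8 × 503 = 4024
  S–S: 8 × 271 = 2168
  Σ(broken) = 6192 kJ
Bonds formed (products):
  S=O: 16 × 510 = 8160
  Σ(formed) = 8160 kJ
ΔH = Σ(broken) − Σ(formed) = 6192 − 8160 = −1968 kJ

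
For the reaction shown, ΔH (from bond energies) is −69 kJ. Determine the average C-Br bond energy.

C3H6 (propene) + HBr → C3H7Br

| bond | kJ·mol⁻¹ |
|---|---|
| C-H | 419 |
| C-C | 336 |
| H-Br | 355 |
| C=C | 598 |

D(C-Br) ≈ 267 kJ/mol

Let D be the C-Br bond energy.
Σ(broken) = 1×336 + 6×419 + 1×598 + 1×355 = 3803
Σ(formed) = 1×D + 2×336 + 7×419 = 3605 + D
ΔH = Σ(broken) − Σ(formed) = (3803) − (3605 + D) = +198 − D
Setting this equal to −69 kJ gives D = 267 kJ/mol.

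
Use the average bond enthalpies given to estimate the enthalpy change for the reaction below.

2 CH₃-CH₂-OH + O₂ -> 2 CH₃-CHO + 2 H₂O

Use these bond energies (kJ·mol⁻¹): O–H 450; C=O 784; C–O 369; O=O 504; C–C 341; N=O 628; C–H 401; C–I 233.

Bonds broken (reactants):
  C–C: 2 × 341 = 682
  C–H: 10 × 401 = 4010
  C–O: 2 × 369 = 738
  O–H: 2 × 450 = 900
  O=O: 1 × 504 = 504
  Σ(broken) = 6834 kJ
Bonds formed (products):
  C–C: 2 × 341 = 682
  C–H: 8 × 401 = 3208
  C=O: 2 × 784 = 1568
  O–H: 4 × 450 = 1800
  Σ(formed) = 7258 kJ
ΔH = Σ(broken) − Σ(formed) = 6834 − 7258 = −424 kJ

ΔH ≈ −424 kJ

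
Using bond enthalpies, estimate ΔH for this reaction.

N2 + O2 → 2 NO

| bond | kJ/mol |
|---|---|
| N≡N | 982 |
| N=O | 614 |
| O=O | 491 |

ΔH ≈ +245 kJ

Bonds broken (reactants):
  N≡N: 1 × 982 = 982
  O=O: 1 × 491 = 491
  Σ(broken) = 1473 kJ
Bonds formed (products):
  N=O: 2 × 614 = 1228
  Σ(formed) = 1228 kJ
ΔH = Σ(broken) − Σ(formed) = 1473 − 1228 = +245 kJ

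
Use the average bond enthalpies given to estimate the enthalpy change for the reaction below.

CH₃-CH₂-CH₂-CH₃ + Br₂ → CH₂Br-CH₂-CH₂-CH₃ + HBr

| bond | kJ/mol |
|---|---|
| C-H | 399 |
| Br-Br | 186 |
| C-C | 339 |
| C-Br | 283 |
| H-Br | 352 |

ΔH ≈ −50 kJ

Bonds broken (reactants):
  Br-Br: 1 × 186 = 186
  C-C: 3 × 339 = 1017
  C-H: 10 × 399 = 3990
  Σ(broken) = 5193 kJ
Bonds formed (products):
  C-Br: 1 × 283 = 283
  C-C: 3 × 339 = 1017
  C-H: 9 × 399 = 3591
  H-Br: 1 × 352 = 352
  Σ(formed) = 5243 kJ
ΔH = Σ(broken) − Σ(formed) = 5193 − 5243 = −50 kJ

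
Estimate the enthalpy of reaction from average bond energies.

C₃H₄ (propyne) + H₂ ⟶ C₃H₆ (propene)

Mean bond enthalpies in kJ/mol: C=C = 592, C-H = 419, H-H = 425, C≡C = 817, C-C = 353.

Bonds broken (reactants):
  C≡C: 1 × 817 = 817
  C-C: 1 × 353 = 353
  C-H: 4 × 419 = 1676
  H-H: 1 × 425 = 425
  Σ(broken) = 3271 kJ
Bonds formed (products):
  C-C: 1 × 353 = 353
  C-H: 6 × 419 = 2514
  C=C: 1 × 592 = 592
  Σ(formed) = 3459 kJ
ΔH = Σ(broken) − Σ(formed) = 3271 − 3459 = −188 kJ

ΔH ≈ −188 kJ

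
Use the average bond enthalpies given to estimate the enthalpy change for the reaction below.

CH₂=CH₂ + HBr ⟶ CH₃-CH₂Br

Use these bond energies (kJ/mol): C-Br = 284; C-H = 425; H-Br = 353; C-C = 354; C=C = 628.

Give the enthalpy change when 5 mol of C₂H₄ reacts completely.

Bonds broken (reactants):
  C-H: 4 × 425 = 1700
  C=C: 1 × 628 = 628
  H-Br: 1 × 353 = 353
  Σ(broken) = 2681 kJ
Bonds formed (products):
  C-Br: 1 × 284 = 284
  C-C: 1 × 354 = 354
  C-H: 5 × 425 = 2125
  Σ(formed) = 2763 kJ
ΔH = Σ(broken) − Σ(formed) = 2681 − 2763 = −82 kJ
For 5× the reaction as written: 5 × (−82) = −410 kJ

ΔH = −410 kJ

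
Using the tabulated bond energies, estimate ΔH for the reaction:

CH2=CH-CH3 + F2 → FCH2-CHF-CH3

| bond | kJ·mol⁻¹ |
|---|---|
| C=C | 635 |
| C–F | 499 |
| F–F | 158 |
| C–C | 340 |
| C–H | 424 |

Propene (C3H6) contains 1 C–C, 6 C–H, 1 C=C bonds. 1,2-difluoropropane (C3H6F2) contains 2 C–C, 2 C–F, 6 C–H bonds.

ΔH ≈ −545 kJ

Bonds broken (reactants):
  C–C: 1 × 340 = 340
  C–H: 6 × 424 = 2544
  C=C: 1 × 635 = 635
  F–F: 1 × 158 = 158
  Σ(broken) = 3677 kJ
Bonds formed (products):
  C–C: 2 × 340 = 680
  C–F: 2 × 499 = 998
  C–H: 6 × 424 = 2544
  Σ(formed) = 4222 kJ
ΔH = Σ(broken) − Σ(formed) = 3677 − 4222 = −545 kJ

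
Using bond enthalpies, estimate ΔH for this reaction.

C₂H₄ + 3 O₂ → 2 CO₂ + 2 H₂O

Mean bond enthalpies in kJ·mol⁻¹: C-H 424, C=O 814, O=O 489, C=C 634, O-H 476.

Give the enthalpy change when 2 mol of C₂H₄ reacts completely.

ΔH = −2726 kJ

Bonds broken (reactants):
  C-H: 4 × 424 = 1696
  C=C: 1 × 634 = 634
  O=O: 3 × 489 = 1467
  Σ(broken) = 3797 kJ
Bonds formed (products):
  C=O: 4 × 814 = 3256
  O-H: 4 × 476 = 1904
  Σ(formed) = 5160 kJ
ΔH = Σ(broken) − Σ(formed) = 3797 − 5160 = −1363 kJ
For 2× the reaction as written: 2 × (−1363) = −2726 kJ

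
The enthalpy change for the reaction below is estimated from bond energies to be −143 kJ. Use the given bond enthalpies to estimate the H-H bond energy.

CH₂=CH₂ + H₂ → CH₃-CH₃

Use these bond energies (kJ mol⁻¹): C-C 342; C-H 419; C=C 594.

D(H-H) ≈ 443 kJ/mol

Let D be the H-H bond energy.
Σ(broken) = 4×419 + 1×594 + 1×D = 2270 + D
Σ(formed) = 1×342 + 6×419 = 2856
ΔH = Σ(broken) − Σ(formed) = (2270 + D) − (2856) = −586 + D
Setting this equal to −143 kJ gives D = 443 kJ/mol.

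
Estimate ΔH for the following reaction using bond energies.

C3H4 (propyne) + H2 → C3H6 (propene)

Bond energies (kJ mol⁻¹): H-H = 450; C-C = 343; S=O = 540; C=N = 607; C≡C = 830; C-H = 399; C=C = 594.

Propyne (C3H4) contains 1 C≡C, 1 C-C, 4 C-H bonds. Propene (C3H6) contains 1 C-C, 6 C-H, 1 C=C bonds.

ΔH ≈ −112 kJ

Bonds broken (reactants):
  C≡C: 1 × 830 = 830
  C-C: 1 × 343 = 343
  C-H: 4 × 399 = 1596
  H-H: 1 × 450 = 450
  Σ(broken) = 3219 kJ
Bonds formed (products):
  C-C: 1 × 343 = 343
  C-H: 6 × 399 = 2394
  C=C: 1 × 594 = 594
  Σ(formed) = 3331 kJ
ΔH = Σ(broken) − Σ(formed) = 3219 − 3331 = −112 kJ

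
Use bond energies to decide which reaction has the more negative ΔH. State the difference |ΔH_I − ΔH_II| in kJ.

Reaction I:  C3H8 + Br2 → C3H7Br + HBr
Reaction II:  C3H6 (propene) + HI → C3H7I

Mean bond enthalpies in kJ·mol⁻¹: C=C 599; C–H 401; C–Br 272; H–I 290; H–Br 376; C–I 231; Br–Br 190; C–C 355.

Reaction I:
  Bonds broken (reactants):
    Br–Br: 1 × 190 = 190
    C–C: 2 × 355 = 710
    C–H: 8 × 401 = 3208
    Σ(broken) = 4108 kJ
  Bonds formed (products):
    C–Br: 1 × 272 = 272
    C–C: 2 × 355 = 710
    C–H: 7 × 401 = 2807
    H–Br: 1 × 376 = 376
    Σ(formed) = 4165 kJ
  ΔH_I = 4108 − 4165 = −57 kJ
Reaction II:
  Bonds broken (reactants):
    C–C: 1 × 355 = 355
    C–H: 6 × 401 = 2406
    C=C: 1 × 599 = 599
    H–I: 1 × 290 = 290
    Σ(broken) = 3650 kJ
  Bonds formed (products):
    C–C: 2 × 355 = 710
    C–H: 7 × 401 = 2807
    C–I: 1 × 231 = 231
    Σ(formed) = 3748 kJ
  ΔH_II = 3650 − 3748 = −98 kJ
ΔH_I − ΔH_II = +41 kJ, so reaction II has the more negative ΔH; |ΔH_I − ΔH_II| = 41 kJ.

Reaction II, by 41 kJ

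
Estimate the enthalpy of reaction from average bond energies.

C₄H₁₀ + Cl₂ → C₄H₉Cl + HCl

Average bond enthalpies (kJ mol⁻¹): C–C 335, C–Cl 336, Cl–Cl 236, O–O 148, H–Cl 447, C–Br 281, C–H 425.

ΔH ≈ −122 kJ

Bonds broken (reactants):
  C–C: 3 × 335 = 1005
  C–H: 10 × 425 = 4250
  Cl–Cl: 1 × 236 = 236
  Σ(broken) = 5491 kJ
Bonds formed (products):
  C–C: 3 × 335 = 1005
  C–Cl: 1 × 336 = 336
  C–H: 9 × 425 = 3825
  H–Cl: 1 × 447 = 447
  Σ(formed) = 5613 kJ
ΔH = Σ(broken) − Σ(formed) = 5491 − 5613 = −122 kJ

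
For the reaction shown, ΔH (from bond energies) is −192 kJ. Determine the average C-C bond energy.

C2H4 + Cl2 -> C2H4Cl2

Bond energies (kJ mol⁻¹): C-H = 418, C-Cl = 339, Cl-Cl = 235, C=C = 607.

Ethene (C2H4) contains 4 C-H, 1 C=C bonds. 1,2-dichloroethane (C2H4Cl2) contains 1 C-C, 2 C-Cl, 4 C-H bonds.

D(C-C) ≈ 356 kJ/mol

Let D be the C-C bond energy.
Σ(broken) = 4×418 + 1×607 + 1×235 = 2514
Σ(formed) = 1×D + 2×339 + 4×418 = 2350 + D
ΔH = Σ(broken) − Σ(formed) = (2514) − (2350 + D) = +164 − D
Setting this equal to −192 kJ gives D = 356 kJ/mol.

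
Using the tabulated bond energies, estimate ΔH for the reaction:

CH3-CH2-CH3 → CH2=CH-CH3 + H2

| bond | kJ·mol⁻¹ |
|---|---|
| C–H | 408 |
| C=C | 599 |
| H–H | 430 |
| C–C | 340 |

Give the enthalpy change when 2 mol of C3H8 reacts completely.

ΔH = +254 kJ

Bonds broken (reactants):
  C–C: 2 × 340 = 680
  C–H: 8 × 408 = 3264
  Σ(broken) = 3944 kJ
Bonds formed (products):
  C–C: 1 × 340 = 340
  C–H: 6 × 408 = 2448
  C=C: 1 × 599 = 599
  H–H: 1 × 430 = 430
  Σ(formed) = 3817 kJ
ΔH = Σ(broken) − Σ(formed) = 3944 − 3817 = +127 kJ
For 2× the reaction as written: 2 × (+127) = +254 kJ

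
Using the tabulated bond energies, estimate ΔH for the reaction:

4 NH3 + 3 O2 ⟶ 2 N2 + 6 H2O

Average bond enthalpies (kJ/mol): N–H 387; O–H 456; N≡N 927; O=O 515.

Bonds broken (reactants):
  N–H: 12 × 387 = 4644
  O=O: 3 × 515 = 1545
  Σ(broken) = 6189 kJ
Bonds formed (products):
  N≡N: 2 × 927 = 1854
  O–H: 12 × 456 = 5472
  Σ(formed) = 7326 kJ
ΔH = Σ(broken) − Σ(formed) = 6189 − 7326 = −1137 kJ

ΔH ≈ −1137 kJ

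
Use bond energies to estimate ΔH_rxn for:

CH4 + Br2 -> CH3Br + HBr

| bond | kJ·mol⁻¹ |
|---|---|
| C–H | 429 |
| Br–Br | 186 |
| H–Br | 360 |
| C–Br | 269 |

ΔH ≈ −14 kJ

Bonds broken (reactants):
  Br–Br: 1 × 186 = 186
  C–H: 4 × 429 = 1716
  Σ(broken) = 1902 kJ
Bonds formed (products):
  C–Br: 1 × 269 = 269
  C–H: 3 × 429 = 1287
  H–Br: 1 × 360 = 360
  Σ(formed) = 1916 kJ
ΔH = Σ(broken) − Σ(formed) = 1902 − 1916 = −14 kJ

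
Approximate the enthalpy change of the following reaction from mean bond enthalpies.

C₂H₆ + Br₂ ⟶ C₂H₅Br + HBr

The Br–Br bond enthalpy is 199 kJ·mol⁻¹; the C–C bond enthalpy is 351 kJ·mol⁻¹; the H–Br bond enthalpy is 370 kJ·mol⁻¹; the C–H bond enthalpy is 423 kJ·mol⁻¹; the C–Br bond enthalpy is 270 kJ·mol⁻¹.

Bonds broken (reactants):
  Br–Br: 1 × 199 = 199
  C–C: 1 × 351 = 351
  C–H: 6 × 423 = 2538
  Σ(broken) = 3088 kJ
Bonds formed (products):
  C–Br: 1 × 270 = 270
  C–C: 1 × 351 = 351
  C–H: 5 × 423 = 2115
  H–Br: 1 × 370 = 370
  Σ(formed) = 3106 kJ
ΔH = Σ(broken) − Σ(formed) = 3088 − 3106 = −18 kJ

ΔH ≈ −18 kJ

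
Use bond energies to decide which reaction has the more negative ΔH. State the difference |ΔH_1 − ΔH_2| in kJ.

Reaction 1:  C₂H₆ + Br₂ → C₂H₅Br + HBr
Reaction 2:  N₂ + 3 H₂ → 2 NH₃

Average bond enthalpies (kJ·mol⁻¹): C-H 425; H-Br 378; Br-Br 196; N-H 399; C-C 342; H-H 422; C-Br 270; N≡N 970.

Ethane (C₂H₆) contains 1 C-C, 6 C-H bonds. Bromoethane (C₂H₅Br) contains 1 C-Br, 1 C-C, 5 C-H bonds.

Reaction 1:
  Bonds broken (reactants):
    Br-Br: 1 × 196 = 196
    C-C: 1 × 342 = 342
    C-H: 6 × 425 = 2550
    Σ(broken) = 3088 kJ
  Bonds formed (products):
    C-Br: 1 × 270 = 270
    C-C: 1 × 342 = 342
    C-H: 5 × 425 = 2125
    H-Br: 1 × 378 = 378
    Σ(formed) = 3115 kJ
  ΔH_1 = 3088 − 3115 = −27 kJ
Reaction 2:
  Bonds broken (reactants):
    H-H: 3 × 422 = 1266
    N≡N: 1 × 970 = 970
    Σ(broken) = 2236 kJ
  Bonds formed (products):
    N-H: 6 × 399 = 2394
    Σ(formed) = 2394 kJ
  ΔH_2 = 2236 − 2394 = −158 kJ
ΔH_1 − ΔH_2 = +131 kJ, so reaction 2 has the more negative ΔH; |ΔH_1 − ΔH_2| = 131 kJ.

Reaction 2, by 131 kJ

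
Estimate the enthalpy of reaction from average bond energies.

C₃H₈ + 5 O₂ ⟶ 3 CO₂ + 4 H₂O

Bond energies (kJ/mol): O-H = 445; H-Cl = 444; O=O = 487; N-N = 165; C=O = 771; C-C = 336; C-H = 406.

ΔH ≈ −1831 kJ

Bonds broken (reactants):
  C-C: 2 × 336 = 672
  C-H: 8 × 406 = 3248
  O=O: 5 × 487 = 2435
  Σ(broken) = 6355 kJ
Bonds formed (products):
  C=O: 6 × 771 = 4626
  O-H: 8 × 445 = 3560
  Σ(formed) = 8186 kJ
ΔH = Σ(broken) − Σ(formed) = 6355 − 8186 = −1831 kJ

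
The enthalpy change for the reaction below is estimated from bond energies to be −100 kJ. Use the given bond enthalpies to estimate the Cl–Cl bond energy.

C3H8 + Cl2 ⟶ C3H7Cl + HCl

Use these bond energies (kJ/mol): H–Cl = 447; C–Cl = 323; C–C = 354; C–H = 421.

D(Cl–Cl) ≈ 249 kJ/mol

Let D be the Cl–Cl bond energy.
Σ(broken) = 2×354 + 8×421 + 1×D = 4076 + D
Σ(formed) = 2×354 + 1×323 + 7×421 + 1×447 = 4425
ΔH = Σ(broken) − Σ(formed) = (4076 + D) − (4425) = −349 + D
Setting this equal to −100 kJ gives D = 249 kJ/mol.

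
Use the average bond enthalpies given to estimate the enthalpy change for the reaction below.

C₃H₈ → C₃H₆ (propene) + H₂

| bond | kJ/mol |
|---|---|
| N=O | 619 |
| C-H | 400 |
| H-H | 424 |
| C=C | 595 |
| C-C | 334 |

ΔH ≈ +115 kJ

Bonds broken (reactants):
  C-C: 2 × 334 = 668
  C-H: 8 × 400 = 3200
  Σ(broken) = 3868 kJ
Bonds formed (products):
  C-C: 1 × 334 = 334
  C-H: 6 × 400 = 2400
  C=C: 1 × 595 = 595
  H-H: 1 × 424 = 424
  Σ(formed) = 3753 kJ
ΔH = Σ(broken) − Σ(formed) = 3868 − 3753 = +115 kJ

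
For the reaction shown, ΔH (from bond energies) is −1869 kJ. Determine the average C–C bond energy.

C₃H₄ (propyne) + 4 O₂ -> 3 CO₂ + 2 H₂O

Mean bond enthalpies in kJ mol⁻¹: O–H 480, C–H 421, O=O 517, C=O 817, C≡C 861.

D(C–C) ≈ 340 kJ/mol

Let D be the C–C bond energy.
Σ(broken) = 1×861 + 1×D + 4×421 + 4×517 = 4613 + D
Σ(formed) = 6×817 + 4×480 = 6822
ΔH = Σ(broken) − Σ(formed) = (4613 + D) − (6822) = −2209 + D
Setting this equal to −1869 kJ gives D = 340 kJ/mol.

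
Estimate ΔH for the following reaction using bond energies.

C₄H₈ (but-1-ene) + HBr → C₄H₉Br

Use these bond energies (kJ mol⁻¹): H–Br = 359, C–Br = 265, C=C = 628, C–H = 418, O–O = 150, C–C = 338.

Bonds broken (reactants):
  C–C: 2 × 338 = 676
  C–H: 8 × 418 = 3344
  C=C: 1 × 628 = 628
  H–Br: 1 × 359 = 359
  Σ(broken) = 5007 kJ
Bonds formed (products):
  C–Br: 1 × 265 = 265
  C–C: 3 × 338 = 1014
  C–H: 9 × 418 = 3762
  Σ(formed) = 5041 kJ
ΔH = Σ(broken) − Σ(formed) = 5007 − 5041 = −34 kJ

ΔH ≈ −34 kJ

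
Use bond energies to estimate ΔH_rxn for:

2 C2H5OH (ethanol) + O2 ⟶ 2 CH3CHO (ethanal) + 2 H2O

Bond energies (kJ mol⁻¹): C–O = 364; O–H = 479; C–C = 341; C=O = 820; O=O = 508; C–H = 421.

ΔH ≈ −520 kJ

Bonds broken (reactants):
  C–C: 2 × 341 = 682
  C–H: 10 × 421 = 4210
  C–O: 2 × 364 = 728
  O–H: 2 × 479 = 958
  O=O: 1 × 508 = 508
  Σ(broken) = 7086 kJ
Bonds formed (products):
  C–C: 2 × 341 = 682
  C–H: 8 × 421 = 3368
  C=O: 2 × 820 = 1640
  O–H: 4 × 479 = 1916
  Σ(formed) = 7606 kJ
ΔH = Σ(broken) − Σ(formed) = 7086 − 7606 = −520 kJ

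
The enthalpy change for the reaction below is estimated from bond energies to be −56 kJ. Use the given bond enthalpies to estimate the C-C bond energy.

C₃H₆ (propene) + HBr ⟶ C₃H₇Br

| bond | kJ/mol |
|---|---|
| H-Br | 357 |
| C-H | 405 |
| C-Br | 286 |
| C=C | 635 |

Let D be the C-C bond energy.
Σ(broken) = 1×D + 6×405 + 1×635 + 1×357 = 3422 + D
Σ(formed) = 1×286 + 2×D + 7×405 = 3121 + 2D
ΔH = Σ(broken) − Σ(formed) = (3422 + D) − (3121 + 2D) = +301 − D
Setting this equal to −56 kJ gives D = 357 kJ/mol.

D(C-C) ≈ 357 kJ/mol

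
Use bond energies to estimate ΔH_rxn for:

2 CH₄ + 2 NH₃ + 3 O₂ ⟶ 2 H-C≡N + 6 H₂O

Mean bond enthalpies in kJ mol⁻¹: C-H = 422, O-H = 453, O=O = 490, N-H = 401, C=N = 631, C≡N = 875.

Bonds broken (reactants):
  C-H: 8 × 422 = 3376
  N-H: 6 × 401 = 2406
  O=O: 3 × 490 = 1470
  Σ(broken) = 7252 kJ
Bonds formed (products):
  C≡N: 2 × 875 = 1750
  C-H: 2 × 422 = 844
  O-H: 12 × 453 = 5436
  Σ(formed) = 8030 kJ
ΔH = Σ(broken) − Σ(formed) = 7252 − 8030 = −778 kJ

ΔH ≈ −778 kJ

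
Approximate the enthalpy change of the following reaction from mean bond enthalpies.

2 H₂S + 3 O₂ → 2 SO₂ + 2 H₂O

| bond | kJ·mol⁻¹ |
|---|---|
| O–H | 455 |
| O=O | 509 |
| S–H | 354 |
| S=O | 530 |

ΔH ≈ −997 kJ

Bonds broken (reactants):
  O=O: 3 × 509 = 1527
  S–H: 4 × 354 = 1416
  Σ(broken) = 2943 kJ
Bonds formed (products):
  O–H: 4 × 455 = 1820
  S=O: 4 × 530 = 2120
  Σ(formed) = 3940 kJ
ΔH = Σ(broken) − Σ(formed) = 2943 − 3940 = −997 kJ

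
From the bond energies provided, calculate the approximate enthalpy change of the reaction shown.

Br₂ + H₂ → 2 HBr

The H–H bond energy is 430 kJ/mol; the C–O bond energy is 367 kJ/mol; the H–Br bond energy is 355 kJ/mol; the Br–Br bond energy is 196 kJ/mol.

ΔH ≈ −84 kJ

Bonds broken (reactants):
  Br–Br: 1 × 196 = 196
  H–H: 1 × 430 = 430
  Σ(broken) = 626 kJ
Bonds formed (products):
  H–Br: 2 × 355 = 710
  Σ(formed) = 710 kJ
ΔH = Σ(broken) − Σ(formed) = 626 − 710 = −84 kJ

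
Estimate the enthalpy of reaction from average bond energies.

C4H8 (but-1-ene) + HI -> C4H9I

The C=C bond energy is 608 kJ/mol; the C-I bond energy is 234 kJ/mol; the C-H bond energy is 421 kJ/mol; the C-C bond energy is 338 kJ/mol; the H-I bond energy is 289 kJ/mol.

Bonds broken (reactants):
  C-C: 2 × 338 = 676
  C-H: 8 × 421 = 3368
  C=C: 1 × 608 = 608
  H-I: 1 × 289 = 289
  Σ(broken) = 4941 kJ
Bonds formed (products):
  C-C: 3 × 338 = 1014
  C-H: 9 × 421 = 3789
  C-I: 1 × 234 = 234
  Σ(formed) = 5037 kJ
ΔH = Σ(broken) − Σ(formed) = 4941 − 5037 = −96 kJ

ΔH ≈ −96 kJ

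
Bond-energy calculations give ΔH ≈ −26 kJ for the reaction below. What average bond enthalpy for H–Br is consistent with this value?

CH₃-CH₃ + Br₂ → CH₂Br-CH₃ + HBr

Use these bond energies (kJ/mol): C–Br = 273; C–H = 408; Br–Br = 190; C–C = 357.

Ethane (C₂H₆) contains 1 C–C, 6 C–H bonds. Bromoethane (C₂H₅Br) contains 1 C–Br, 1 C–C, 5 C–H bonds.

D(H–Br) ≈ 351 kJ/mol

Let D be the H–Br bond energy.
Σ(broken) = 1×190 + 1×357 + 6×408 = 2995
Σ(formed) = 1×273 + 1×357 + 5×408 + 1×D = 2670 + D
ΔH = Σ(broken) − Σ(formed) = (2995) − (2670 + D) = +325 − D
Setting this equal to −26 kJ gives D = 351 kJ/mol.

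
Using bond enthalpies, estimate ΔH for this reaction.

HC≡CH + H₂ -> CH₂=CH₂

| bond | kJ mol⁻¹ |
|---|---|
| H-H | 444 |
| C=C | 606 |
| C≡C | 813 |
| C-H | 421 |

Bonds broken (reactants):
  C≡C: 1 × 813 = 813
  C-H: 2 × 421 = 842
  H-H: 1 × 444 = 444
  Σ(broken) = 2099 kJ
Bonds formed (products):
  C-H: 4 × 421 = 1684
  C=C: 1 × 606 = 606
  Σ(formed) = 2290 kJ
ΔH = Σ(broken) − Σ(formed) = 2099 − 2290 = −191 kJ

ΔH ≈ −191 kJ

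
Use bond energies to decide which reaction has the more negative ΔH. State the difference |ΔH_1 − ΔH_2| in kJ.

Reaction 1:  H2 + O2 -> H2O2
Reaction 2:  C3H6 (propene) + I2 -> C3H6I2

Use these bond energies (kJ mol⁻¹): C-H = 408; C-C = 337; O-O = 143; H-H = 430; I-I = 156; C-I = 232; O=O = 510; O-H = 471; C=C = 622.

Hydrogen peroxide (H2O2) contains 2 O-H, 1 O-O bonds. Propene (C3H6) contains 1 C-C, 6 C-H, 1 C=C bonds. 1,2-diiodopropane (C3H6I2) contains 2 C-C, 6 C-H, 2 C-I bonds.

Reaction 1:
  Bonds broken (reactants):
    H-H: 1 × 430 = 430
    O=O: 1 × 510 = 510
    Σ(broken) = 940 kJ
  Bonds formed (products):
    O-H: 2 × 471 = 942
    O-O: 1 × 143 = 143
    Σ(formed) = 1085 kJ
  ΔH_1 = 940 − 1085 = −145 kJ
Reaction 2:
  Bonds broken (reactants):
    C-C: 1 × 337 = 337
    C-H: 6 × 408 = 2448
    C=C: 1 × 622 = 622
    I-I: 1 × 156 = 156
    Σ(broken) = 3563 kJ
  Bonds formed (products):
    C-C: 2 × 337 = 674
    C-H: 6 × 408 = 2448
    C-I: 2 × 232 = 464
    Σ(formed) = 3586 kJ
  ΔH_2 = 3563 − 3586 = −23 kJ
ΔH_1 − ΔH_2 = −122 kJ, so reaction 1 has the more negative ΔH; |ΔH_1 − ΔH_2| = 122 kJ.

Reaction 1, by 122 kJ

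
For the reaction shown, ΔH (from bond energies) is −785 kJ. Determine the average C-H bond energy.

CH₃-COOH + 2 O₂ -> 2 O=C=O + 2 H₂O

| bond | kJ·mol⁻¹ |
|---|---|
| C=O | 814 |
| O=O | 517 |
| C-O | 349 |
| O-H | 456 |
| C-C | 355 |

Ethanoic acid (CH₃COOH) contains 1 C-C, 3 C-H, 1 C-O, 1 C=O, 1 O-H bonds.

D(C-H) ≈ 429 kJ/mol

Let D be the C-H bond energy.
Σ(broken) = 1×355 + 3×D + 1×349 + 1×814 + 1×456 + 2×517 = 3008 + 3D
Σ(formed) = 4×814 + 4×456 = 5080
ΔH = Σ(broken) − Σ(formed) = (3008 + 3D) − (5080) = −2072 + 3D
Setting this equal to −785 kJ gives 3D = 1287, so D = 429 kJ/mol.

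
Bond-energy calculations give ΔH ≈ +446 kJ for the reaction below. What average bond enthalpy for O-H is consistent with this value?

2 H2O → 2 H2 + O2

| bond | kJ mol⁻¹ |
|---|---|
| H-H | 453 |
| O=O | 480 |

D(O-H) ≈ 458 kJ/mol

Let D be the O-H bond energy.
Σ(broken) = 4×D = 4D
Σ(formed) = 2×453 + 1×480 = 1386
ΔH = Σ(broken) − Σ(formed) = (4D) − (1386) = −1386 + 4D
Setting this equal to +446 kJ gives 4D = 1832, so D = 458 kJ/mol.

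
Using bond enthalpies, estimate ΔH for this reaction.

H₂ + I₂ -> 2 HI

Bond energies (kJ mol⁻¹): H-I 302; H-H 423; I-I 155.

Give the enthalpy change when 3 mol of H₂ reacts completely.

Bonds broken (reactants):
  H-H: 1 × 423 = 423
  I-I: 1 × 155 = 155
  Σ(broken) = 578 kJ
Bonds formed (products):
  H-I: 2 × 302 = 604
  Σ(formed) = 604 kJ
ΔH = Σ(broken) − Σ(formed) = 578 − 604 = −26 kJ
For 3× the reaction as written: 3 × (−26) = −78 kJ

ΔH = −78 kJ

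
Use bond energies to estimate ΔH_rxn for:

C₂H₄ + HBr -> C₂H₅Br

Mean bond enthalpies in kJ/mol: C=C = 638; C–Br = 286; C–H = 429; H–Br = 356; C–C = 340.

Bonds broken (reactants):
  C–H: 4 × 429 = 1716
  C=C: 1 × 638 = 638
  H–Br: 1 × 356 = 356
  Σ(broken) = 2710 kJ
Bonds formed (products):
  C–Br: 1 × 286 = 286
  C–C: 1 × 340 = 340
  C–H: 5 × 429 = 2145
  Σ(formed) = 2771 kJ
ΔH = Σ(broken) − Σ(formed) = 2710 − 2771 = −61 kJ

ΔH ≈ −61 kJ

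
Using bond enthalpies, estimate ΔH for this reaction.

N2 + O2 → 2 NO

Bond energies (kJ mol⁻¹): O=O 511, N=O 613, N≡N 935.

ΔH ≈ +220 kJ

Bonds broken (reactants):
  N≡N: 1 × 935 = 935
  O=O: 1 × 511 = 511
  Σ(broken) = 1446 kJ
Bonds formed (products):
  N=O: 2 × 613 = 1226
  Σ(formed) = 1226 kJ
ΔH = Σ(broken) − Σ(formed) = 1446 − 1226 = +220 kJ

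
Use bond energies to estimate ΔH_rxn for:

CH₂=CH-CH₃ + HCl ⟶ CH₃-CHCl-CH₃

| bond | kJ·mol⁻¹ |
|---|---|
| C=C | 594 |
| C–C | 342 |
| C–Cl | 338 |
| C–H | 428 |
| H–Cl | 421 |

ΔH ≈ −93 kJ

Bonds broken (reactants):
  C–C: 1 × 342 = 342
  C–H: 6 × 428 = 2568
  C=C: 1 × 594 = 594
  H–Cl: 1 × 421 = 421
  Σ(broken) = 3925 kJ
Bonds formed (products):
  C–C: 2 × 342 = 684
  C–Cl: 1 × 338 = 338
  C–H: 7 × 428 = 2996
  Σ(formed) = 4018 kJ
ΔH = Σ(broken) − Σ(formed) = 3925 − 4018 = −93 kJ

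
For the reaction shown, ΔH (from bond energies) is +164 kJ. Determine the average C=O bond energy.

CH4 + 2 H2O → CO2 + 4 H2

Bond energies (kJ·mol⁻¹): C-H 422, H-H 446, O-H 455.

Let D be the C=O bond energy.
Σ(broken) = 4×422 + 4×455 = 3508
Σ(formed) = 2×D + 4×446 = 1784 + 2D
ΔH = Σ(broken) − Σ(formed) = (3508) − (1784 + 2D) = +1724 − 2D
Setting this equal to +164 kJ gives 2D = 1560, so D = 780 kJ/mol.

D(C=O) ≈ 780 kJ/mol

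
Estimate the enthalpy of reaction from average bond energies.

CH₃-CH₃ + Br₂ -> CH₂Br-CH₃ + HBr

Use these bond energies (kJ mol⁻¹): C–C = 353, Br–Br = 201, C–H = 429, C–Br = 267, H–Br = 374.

ΔH ≈ −11 kJ

Bonds broken (reactants):
  Br–Br: 1 × 201 = 201
  C–C: 1 × 353 = 353
  C–H: 6 × 429 = 2574
  Σ(broken) = 3128 kJ
Bonds formed (products):
  C–Br: 1 × 267 = 267
  C–C: 1 × 353 = 353
  C–H: 5 × 429 = 2145
  H–Br: 1 × 374 = 374
  Σ(formed) = 3139 kJ
ΔH = Σ(broken) − Σ(formed) = 3128 − 3139 = −11 kJ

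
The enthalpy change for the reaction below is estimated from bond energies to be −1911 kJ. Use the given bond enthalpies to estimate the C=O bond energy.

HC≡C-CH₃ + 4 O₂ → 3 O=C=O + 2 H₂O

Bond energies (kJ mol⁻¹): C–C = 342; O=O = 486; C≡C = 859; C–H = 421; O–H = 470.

Let D be the C=O bond energy.
Σ(broken) = 1×859 + 1×342 + 4×421 + 4×486 = 4829
Σ(formed) = 6×D + 4×470 = 1880 + 6D
ΔH = Σ(broken) − Σ(formed) = (4829) − (1880 + 6D) = +2949 − 6D
Setting this equal to −1911 kJ gives 6D = 4860, so D = 810 kJ/mol.

D(C=O) ≈ 810 kJ/mol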